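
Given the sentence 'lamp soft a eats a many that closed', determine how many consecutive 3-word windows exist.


Word trigrams from [8] words:
  Trigram 1: (lamp soft a)
  Trigram 2: (soft a eats)
  Trigram 3: (a eats a)
  Trigram 4: (eats a many)
  Trigram 5: (a many that)
  Trigram 6: (many that closed)
Total word trigrams: 8 - 2 = 6

6


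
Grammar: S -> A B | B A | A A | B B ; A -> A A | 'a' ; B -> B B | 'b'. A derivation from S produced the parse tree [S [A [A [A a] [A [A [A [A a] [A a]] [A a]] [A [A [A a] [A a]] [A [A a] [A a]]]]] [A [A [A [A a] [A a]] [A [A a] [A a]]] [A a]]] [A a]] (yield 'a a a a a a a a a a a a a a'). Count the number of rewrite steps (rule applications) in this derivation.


Every bracketed nonterminal node [X ...] in the tree is produced by exactly one rule application.
Reading the tree off as a leftmost derivation:
  Step 1: S  =>  A A   (applied S -> A A)
  Step 2: A A  =>  A A A   (applied A -> A A)
  Step 3: A A A  =>  A A A A   (applied A -> A A)
  Step 4: A A A A  =>  a A A A   (applied A -> a)
  Step 5: a A A A  =>  a A A A A   (applied A -> A A)
  Step 6: a A A A A  =>  a A A A A A   (applied A -> A A)
  Step 7: a A A A A A  =>  a A A A A A A   (applied A -> A A)
  Step 8: a A A A A A A  =>  a a A A A A A   (applied A -> a)
  Step 9: a a A A A A A  =>  a a a A A A A   (applied A -> a)
  Step 10: a a a A A A A  =>  a a a a A A A   (applied A -> a)
  Step 11: a a a a A A A  =>  a a a a A A A A   (applied A -> A A)
  Step 12: a a a a A A A A  =>  a a a a A A A A A   (applied A -> A A)
  Step 13: a a a a A A A A A  =>  a a a a a A A A A   (applied A -> a)
  Step 14: a a a a a A A A A  =>  a a a a a a A A A   (applied A -> a)
  Step 15: a a a a a a A A A  =>  a a a a a a A A A A   (applied A -> A A)
  Step 16: a a a a a a A A A A  =>  a a a a a a a A A A   (applied A -> a)
  Step 17: a a a a a a a A A A  =>  a a a a a a a a A A   (applied A -> a)
  Step 18: a a a a a a a a A A  =>  a a a a a a a a A A A   (applied A -> A A)
  Step 19: a a a a a a a a A A A  =>  a a a a a a a a A A A A   (applied A -> A A)
  Step 20: a a a a a a a a A A A A  =>  a a a a a a a a A A A A A   (applied A -> A A)
  Step 21: a a a a a a a a A A A A A  =>  a a a a a a a a a A A A A   (applied A -> a)
  Step 22: a a a a a a a a a A A A A  =>  a a a a a a a a a a A A A   (applied A -> a)
  Step 23: a a a a a a a a a a A A A  =>  a a a a a a a a a a A A A A   (applied A -> A A)
  Step 24: a a a a a a a a a a A A A A  =>  a a a a a a a a a a a A A A   (applied A -> a)
  Step 25: a a a a a a a a a a a A A A  =>  a a a a a a a a a a a a A A   (applied A -> a)
  Step 26: a a a a a a a a a a a a A A  =>  a a a a a a a a a a a a a A   (applied A -> a)
  Step 27: a a a a a a a a a a a a a A  =>  a a a a a a a a a a a a a a   (applied A -> a)
Final yield: a a a a a a a a a a a a a a
Total rewrite steps: 27

27


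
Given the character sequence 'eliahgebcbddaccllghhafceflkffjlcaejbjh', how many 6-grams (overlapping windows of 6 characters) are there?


String 'eliahgebcbddaccllghhafceflkffjlcaejbjh' has length L = 38.
Number of overlapping n-grams = L - n + 1
Substituting: 38 - 6 + 1 = 33

33


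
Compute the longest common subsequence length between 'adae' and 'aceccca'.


DP table for LCS of 'adae' and 'aceccca':
       a  c  e  c  c  c  a
    0  0  0  0  0  0  0  0
  a 0  1  1  1  1  1  1  1
  d 0  1  1  1  1  1  1  1
  a 0  1  1  1  1  1  1  2
  e 0  1  1  2  2  2  2  2
LCS: 'aa'
LCS length = 2

2


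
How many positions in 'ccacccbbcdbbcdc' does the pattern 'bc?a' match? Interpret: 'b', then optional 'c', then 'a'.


Pattern: bc?a means 'b', then optional 'c', then 'a'.
Scanning 'ccacccbbcdbbcdc' position-by-position:
  Pos 0: window 'cca' -> no
  Pos 1: window 'cac' -> no
  Pos 2: window 'acc' -> no
  Pos 3: window 'ccc' -> no
  Pos 4: window 'ccb' -> no
  Pos 5: window 'cbb' -> no
  Pos 6: window 'bbc' -> no
  Pos 7: window 'bcd' -> no
  Pos 8: window 'cdb' -> no
  Pos 9: window 'dbb' -> no
  Pos 10: window 'bbc' -> no
  Pos 11: window 'bcd' -> no
  Pos 12: window 'cdc' -> no
  Pos 13: window 'dc' -> no
  Pos 14: window 'c' -> no
Total matches: 0

0


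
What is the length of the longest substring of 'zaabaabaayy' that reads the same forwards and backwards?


Scanning 'zaabaabaayy' for palindromic substrings.
Substring at positions 1-8: 'aabaabaa'.
Check: reverse('aabaabaa') = 'aabaabaa' -> palindrome confirmed.
Neighbouring characters ('z' / 'y') break symmetry, so it cannot extend further.
No longer palindromic substring exists; longest length = 8

8


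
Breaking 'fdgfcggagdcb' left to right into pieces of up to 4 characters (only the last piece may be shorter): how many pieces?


'fdgfcggagdcb' has 12 characters.
Chunking with max size 4:
  Chunk 1: 'fdgf' (positions 0-3)
  Chunk 2: 'cgga' (positions 4-7)
  Chunk 3: 'gdcb' (positions 8-11)
Total chunks: ceil(12 / 4) = 3

3


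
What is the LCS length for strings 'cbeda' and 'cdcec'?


DP table for LCS of 'cbeda' and 'cdcec':
       c  d  c  e  c
    0  0  0  0  0  0
  c 0  1  1  1  1  1
  b 0  1  1  1  1  1
  e 0  1  1  1  2  2
  d 0  1  2  2  2  2
  a 0  1  2  2  2  2
LCS: 'ce'
LCS length = 2

2


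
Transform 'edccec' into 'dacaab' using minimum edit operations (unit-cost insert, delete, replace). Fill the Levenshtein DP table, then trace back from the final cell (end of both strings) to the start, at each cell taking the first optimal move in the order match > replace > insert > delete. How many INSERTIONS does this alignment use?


Edit distance = 5. Backtracking from cell (6, 6) with preference match > replace > insert > delete,
then listing the resulting alignment 'edccec' -> 'dacaab' left to right:
  Step 1: replace e->d
  Step 2: replace d->a
  Step 3: keep 'c'
  Step 4: replace c->a
  Step 5: replace e->a
  Step 6: replace c->b
Total insertions: 0

0


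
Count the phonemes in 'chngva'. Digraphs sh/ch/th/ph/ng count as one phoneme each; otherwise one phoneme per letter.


Parsing 'chngva' greedily, digraphs first:
  'ch' -> digraph (1 consonant phoneme) (phonemes so far: 1)
  'ng' -> digraph (1 consonant phoneme) (phonemes so far: 2)
  'v' -> consonant phoneme (phonemes so far: 3)
  'a' -> vowel phoneme (phonemes so far: 4)
Total phonemes: 4

4


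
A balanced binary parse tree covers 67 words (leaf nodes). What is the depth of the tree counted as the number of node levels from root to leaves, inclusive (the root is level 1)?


In a balanced binary tree with n leaves the deepest leaf is ceil(log2(n)) edges below the root,
so counting node levels inclusive of root and leaves gives ceil(log2(n)) + 1 levels.
log2(67) = 6.0661
ceil(6.0661) = 7
levels = 7 + 1 = 8

8


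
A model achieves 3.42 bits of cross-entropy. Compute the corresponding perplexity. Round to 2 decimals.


Perplexity formula: PP = 2^H
H = 3.42
PP = 2^3.42
Decompose: 2^3.42 = 2^3 * 2^0.42
2^3 = 8, 2^0.42 ~ 1.3379276
PP ~ 8 * 1.3379276 = 10.7034208
Rounded to 2 decimals: 10.70

10.70


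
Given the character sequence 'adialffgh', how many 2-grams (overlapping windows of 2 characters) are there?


String 'adialffgh' has length L = 9.
Number of overlapping n-grams = L - n + 1
Substituting: 9 - 2 + 1 = 8

8


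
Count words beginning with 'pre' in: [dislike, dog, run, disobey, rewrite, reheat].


Checking each word for prefix 'pre':
  'dislike' -> no (count: 0)
  'dog' -> no (count: 0)
  'run' -> no (count: 0)
  'disobey' -> no (count: 0)
  'rewrite' -> no (count: 0)
  'reheat' -> no (count: 0)
Total with prefix 'pre': 0

0


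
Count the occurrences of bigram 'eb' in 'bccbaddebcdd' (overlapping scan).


Scanning 'bccbaddebcdd' for bigram 'eb':
  Position 0: 'bc' -> no
  Position 1: 'cc' -> no
  Position 2: 'cb' -> no
  Position 3: 'ba' -> no
  Position 4: 'ad' -> no
  Position 5: 'dd' -> no
  Position 6: 'de' -> no
  Position 7: 'eb' -> MATCH
  Position 8: 'bc' -> no
  Position 9: 'cd' -> no
  Position 10: 'dd' -> no
Total matches: 1

1


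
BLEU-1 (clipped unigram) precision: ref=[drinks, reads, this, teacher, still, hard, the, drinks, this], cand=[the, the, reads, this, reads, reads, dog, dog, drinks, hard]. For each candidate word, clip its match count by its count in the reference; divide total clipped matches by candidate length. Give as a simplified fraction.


Reference word counts: {'drinks': 2, 'hard': 1, 'reads': 1, 'still': 1, 'teacher': 1, 'the': 1, 'this': 2}
Checking each candidate word (with clipping):
  'the' -> in reference (ref count 1, used 1/1) -> match (matches: 1)
  'the' -> ref count 1 already used up (1/1) -> clipped, no match (matches: 1)
  'reads' -> in reference (ref count 1, used 1/1) -> match (matches: 2)
  'this' -> in reference (ref count 2, used 1/2) -> match (matches: 3)
  'reads' -> ref count 1 already used up (1/1) -> clipped, no match (matches: 3)
  'reads' -> ref count 1 already used up (1/1) -> clipped, no match (matches: 3)
  'dog' -> not in reference -> no match (matches: 3)
  'dog' -> not in reference -> no match (matches: 3)
  'drinks' -> in reference (ref count 2, used 1/2) -> match (matches: 4)
  'hard' -> in reference (ref count 1, used 1/1) -> match (matches: 5)
Clipped matches: 5, Candidate length: 10
Precision = 5/10 = 1/2

1/2


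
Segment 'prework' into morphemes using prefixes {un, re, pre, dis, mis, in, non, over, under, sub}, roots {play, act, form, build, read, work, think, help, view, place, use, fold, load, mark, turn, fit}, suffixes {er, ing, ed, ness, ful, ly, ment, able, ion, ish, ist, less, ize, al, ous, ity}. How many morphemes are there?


Segmenting 'prework' against the inventory:
  'pre' -> prefix (morpheme 1)
  'work' -> root (morpheme 2)
Total morphemes: 2

2


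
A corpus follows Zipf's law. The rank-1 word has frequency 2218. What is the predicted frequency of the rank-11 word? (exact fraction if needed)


Zipf's law: freq(rank) = f1 / rank
f1 = 2218, rank = 11
freq = 2218 / 11
GCD(2218, 11) = 1
Simplified: 2218/11

2218/11


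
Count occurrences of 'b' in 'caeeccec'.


Scanning 'caeeccec' for 'b':
  No matches found.
Total occurrences of 'b': 0

0


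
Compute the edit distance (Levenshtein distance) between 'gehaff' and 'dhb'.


Building DP table for s1='gehaff' (len 6) and s2='dhb' (len 3):
       d  h  b
    0  1  2  3
  g 1  1  2  3
  e 2  2  2  3
  h 3  3  2  3
  a 4  4  3  3
  f 5  5  4  4
  f 6  6  5  5
Edit distance = dp[6][3] = 5

5


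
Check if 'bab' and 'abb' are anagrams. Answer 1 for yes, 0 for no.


Sort characters of 'bab': 'abb'
Sort characters of 'abb': 'abb'
Sorted forms match -> they ARE anagrams
Result: 1

1


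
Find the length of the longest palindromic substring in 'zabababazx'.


Scanning 'zabababazx' for palindromic substrings.
Substring at positions 0-8: 'zabababaz'.
Check: reverse('zabababaz') = 'zabababaz' -> palindrome confirmed.
Neighbouring characters ('-' / 'x') break symmetry, so it cannot extend further.
No longer palindromic substring exists; longest length = 9

9


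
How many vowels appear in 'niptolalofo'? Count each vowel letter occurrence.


Scanning each character of 'niptolalofo':
  Position 1: 'n' -> consonant (running count: 0)
  Position 2: 'i' -> vowel (running count: 1)
  Position 3: 'p' -> consonant (running count: 1)
  Position 4: 't' -> consonant (running count: 1)
  Position 5: 'o' -> vowel (running count: 2)
  Position 6: 'l' -> consonant (running count: 2)
  Position 7: 'a' -> vowel (running count: 3)
  Position 8: 'l' -> consonant (running count: 3)
  Position 9: 'o' -> vowel (running count: 4)
  Position 10: 'f' -> consonant (running count: 4)
  Position 11: 'o' -> vowel (running count: 5)
Total vowels: 5

5


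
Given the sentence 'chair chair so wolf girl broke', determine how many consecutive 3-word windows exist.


Word trigrams from [6] words:
  Trigram 1: (chair chair so)
  Trigram 2: (chair so wolf)
  Trigram 3: (so wolf girl)
  Trigram 4: (wolf girl broke)
Total word trigrams: 6 - 2 = 4

4


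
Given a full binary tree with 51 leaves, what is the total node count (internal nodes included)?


Leaf nodes (terminals): 51
Internal nodes = n - 1 = 51 - 1 = 50
Total = leaves + internal = 51 + 50 = 101

101


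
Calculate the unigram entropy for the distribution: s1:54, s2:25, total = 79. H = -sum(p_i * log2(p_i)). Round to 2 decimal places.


Computing entropy H = -sum(p_i * log2(p_i)):
  s1: p = 54/79 = 0.6835, -p*log2(p) = 0.3752
  s2: p = 25/79 = 0.3165, -p*log2(p) = 0.5253
H = sum of terms = 0.9005
Rounded to 2 decimals: 0.90

0.90


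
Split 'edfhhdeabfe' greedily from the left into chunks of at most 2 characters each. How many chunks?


'edfhhdeabfe' has 11 characters.
Chunking with max size 2:
  Chunk 1: 'ed' (positions 0-1)
  Chunk 2: 'fh' (positions 2-3)
  Chunk 3: 'hd' (positions 4-5)
  Chunk 4: 'ea' (positions 6-7)
  Chunk 5: 'bf' (positions 8-9)
  Chunk 6: 'e' (positions 10-10)
Total chunks: ceil(11 / 2) = 6

6


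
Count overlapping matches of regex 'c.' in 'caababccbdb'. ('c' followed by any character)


Pattern: c. means 'c' followed by any character.
Scanning 'caababccbdb' position-by-position:
  Pos 0: window 'ca' -> MATCH
  Pos 1: window 'aa' -> no
  Pos 2: window 'ab' -> no
  Pos 3: window 'ba' -> no
  Pos 4: window 'ab' -> no
  Pos 5: window 'bc' -> no
  Pos 6: window 'cc' -> MATCH
  Pos 7: window 'cb' -> MATCH
  Pos 8: window 'bd' -> no
  Pos 9: window 'db' -> no
  Pos 10: window 'b' -> no
Total matches: 3

3


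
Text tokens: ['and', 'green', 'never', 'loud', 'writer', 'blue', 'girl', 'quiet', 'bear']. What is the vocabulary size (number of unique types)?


Listing all tokens and tracking unique types:
  Token 1: 'and' -> NEW (unique so far: 1)
  Token 2: 'green' -> NEW (unique so far: 2)
  Token 3: 'never' -> NEW (unique so far: 3)
  Token 4: 'loud' -> NEW (unique so far: 4)
  Token 5: 'writer' -> NEW (unique so far: 5)
  Token 6: 'blue' -> NEW (unique so far: 6)
  Token 7: 'girl' -> NEW (unique so far: 7)
  Token 8: 'quiet' -> NEW (unique so far: 8)
  Token 9: 'bear' -> NEW (unique so far: 9)
Unique types: ('and', 'bear', 'blue', 'girl', 'green', 'loud', 'never', 'quiet', 'writer')
Vocabulary size: 9

9


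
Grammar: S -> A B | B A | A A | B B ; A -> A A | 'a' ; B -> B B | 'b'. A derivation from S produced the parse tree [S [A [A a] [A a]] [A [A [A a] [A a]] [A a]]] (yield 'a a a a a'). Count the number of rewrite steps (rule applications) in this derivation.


Every bracketed nonterminal node [X ...] in the tree is produced by exactly one rule application.
Reading the tree off as a leftmost derivation:
  Step 1: S  =>  A A   (applied S -> A A)
  Step 2: A A  =>  A A A   (applied A -> A A)
  Step 3: A A A  =>  a A A   (applied A -> a)
  Step 4: a A A  =>  a a A   (applied A -> a)
  Step 5: a a A  =>  a a A A   (applied A -> A A)
  Step 6: a a A A  =>  a a A A A   (applied A -> A A)
  Step 7: a a A A A  =>  a a a A A   (applied A -> a)
  Step 8: a a a A A  =>  a a a a A   (applied A -> a)
  Step 9: a a a a A  =>  a a a a a   (applied A -> a)
Final yield: a a a a a
Total rewrite steps: 9

9


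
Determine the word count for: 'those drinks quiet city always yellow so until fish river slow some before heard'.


Counting words by splitting on spaces:
  Word 1: 'those'
  Word 2: 'drinks'
  Word 3: 'quiet'
  Word 4: 'city'
  Word 5: 'always'
  Word 6: 'yellow'
  Word 7: 'so'
  Word 8: 'until'
  Word 9: 'fish'
  Word 10: 'river'
  Word 11: 'slow'
  Word 12: 'some'
  Word 13: 'before'
  Word 14: 'heard'
Total words: 14

14


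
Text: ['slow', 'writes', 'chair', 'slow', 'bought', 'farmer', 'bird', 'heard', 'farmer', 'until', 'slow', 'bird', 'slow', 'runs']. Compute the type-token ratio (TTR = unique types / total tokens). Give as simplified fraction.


Tokens: 14
Unique types: ('bird', 'bought', 'chair', 'farmer', 'heard', 'runs', 'slow', 'until', 'writes') = 9
TTR = 9/14
Already in lowest terms.

9/14


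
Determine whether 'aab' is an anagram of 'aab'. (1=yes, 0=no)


Sort characters of 'aab': 'aab'
Sort characters of 'aab': 'aab'
Sorted forms match -> they ARE anagrams
Result: 1

1


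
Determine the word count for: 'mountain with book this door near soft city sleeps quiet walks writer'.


Counting words by splitting on spaces:
  Word 1: 'mountain'
  Word 2: 'with'
  Word 3: 'book'
  Word 4: 'this'
  Word 5: 'door'
  Word 6: 'near'
  Word 7: 'soft'
  Word 8: 'city'
  Word 9: 'sleeps'
  Word 10: 'quiet'
  Word 11: 'walks'
  Word 12: 'writer'
Total words: 12

12


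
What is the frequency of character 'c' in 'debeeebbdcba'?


Scanning 'debeeebbdcba' for 'c':
  Position 9: 'c' -> MATCH (count: 1)
Total occurrences of 'c': 1

1


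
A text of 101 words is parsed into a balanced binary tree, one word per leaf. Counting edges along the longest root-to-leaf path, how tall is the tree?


In a balanced binary tree with n leaves the deepest leaf is ceil(log2(n)) edges below the root.
log2(101) = 6.6582
ceil(6.6582) = 7
height (edges) = 7

7


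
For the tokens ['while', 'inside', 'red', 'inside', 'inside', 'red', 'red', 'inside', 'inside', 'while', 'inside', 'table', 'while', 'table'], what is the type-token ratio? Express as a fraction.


Tokens: 14
Unique types: ('inside', 'red', 'table', 'while') = 4
TTR = 4/14
Simplify: divide both by 2 -> 2/7
TTR = 2/7

2/7


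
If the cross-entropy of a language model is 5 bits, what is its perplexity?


Perplexity formula: PP = 2^H
H = 5
PP = 2^5
Steps: 2^1 = 2, 2^2 = 4, 2^3 = 8, 2^4 = 16, 2^5 = 32
PP = 32

32


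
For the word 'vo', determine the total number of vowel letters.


Scanning each character of 'vo':
  Position 1: 'v' -> consonant (running count: 0)
  Position 2: 'o' -> vowel (running count: 1)
Total vowels: 1

1


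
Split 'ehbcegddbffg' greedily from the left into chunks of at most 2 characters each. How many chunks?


'ehbcegddbffg' has 12 characters.
Chunking with max size 2:
  Chunk 1: 'eh' (positions 0-1)
  Chunk 2: 'bc' (positions 2-3)
  Chunk 3: 'eg' (positions 4-5)
  Chunk 4: 'dd' (positions 6-7)
  Chunk 5: 'bf' (positions 8-9)
  Chunk 6: 'fg' (positions 10-11)
Total chunks: ceil(12 / 2) = 6

6


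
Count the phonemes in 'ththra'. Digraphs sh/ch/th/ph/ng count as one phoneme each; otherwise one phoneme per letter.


Parsing 'ththra' greedily, digraphs first:
  'th' -> digraph (1 consonant phoneme) (phonemes so far: 1)
  'th' -> digraph (1 consonant phoneme) (phonemes so far: 2)
  'r' -> consonant phoneme (phonemes so far: 3)
  'a' -> vowel phoneme (phonemes so far: 4)
Total phonemes: 4

4


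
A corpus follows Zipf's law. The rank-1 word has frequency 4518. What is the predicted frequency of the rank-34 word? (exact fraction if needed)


Zipf's law: freq(rank) = f1 / rank
f1 = 4518, rank = 34
freq = 4518 / 34
GCD(4518, 34) = 2
Simplified: 2259/17

2259/17


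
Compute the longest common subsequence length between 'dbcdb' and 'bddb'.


DP table for LCS of 'dbcdb' and 'bddb':
       b  d  d  b
    0  0  0  0  0
  d 0  0  1  1  1
  b 0  1  1  1  2
  c 0  1  1  1  2
  d 0  1  2  2  2
  b 0  1  2  2  3
LCS: 'ddb'
LCS length = 3

3


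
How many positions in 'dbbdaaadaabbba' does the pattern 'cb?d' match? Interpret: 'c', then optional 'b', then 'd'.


Pattern: cb?d means 'c', then optional 'b', then 'd'.
Scanning 'dbbdaaadaabbba' position-by-position:
  Pos 0: window 'dbb' -> no
  Pos 1: window 'bbd' -> no
  Pos 2: window 'bda' -> no
  Pos 3: window 'daa' -> no
  Pos 4: window 'aaa' -> no
  Pos 5: window 'aad' -> no
  Pos 6: window 'ada' -> no
  Pos 7: window 'daa' -> no
  Pos 8: window 'aab' -> no
  Pos 9: window 'abb' -> no
  Pos 10: window 'bbb' -> no
  Pos 11: window 'bba' -> no
  Pos 12: window 'ba' -> no
  Pos 13: window 'a' -> no
Total matches: 0

0


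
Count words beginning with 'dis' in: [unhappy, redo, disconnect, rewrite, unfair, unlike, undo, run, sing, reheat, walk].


Checking each word for prefix 'dis':
  'unhappy' -> no (count: 0)
  'redo' -> no (count: 0)
  'disconnect' -> YES, starts with 'dis' (count: 1)
  'rewrite' -> no (count: 1)
  'unfair' -> no (count: 1)
  'unlike' -> no (count: 1)
  'undo' -> no (count: 1)
  'run' -> no (count: 1)
  'sing' -> no (count: 1)
  'reheat' -> no (count: 1)
  'walk' -> no (count: 1)
Total with prefix 'dis': 1

1


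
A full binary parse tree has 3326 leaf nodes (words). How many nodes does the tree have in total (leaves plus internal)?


Leaf nodes (terminals): 3326
Internal nodes = n - 1 = 3326 - 1 = 3325
Total = leaves + internal = 3326 + 3325 = 6651

6651


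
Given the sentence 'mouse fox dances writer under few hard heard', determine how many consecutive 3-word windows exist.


Word trigrams from [8] words:
  Trigram 1: (mouse fox dances)
  Trigram 2: (fox dances writer)
  Trigram 3: (dances writer under)
  Trigram 4: (writer under few)
  Trigram 5: (under few hard)
  Trigram 6: (few hard heard)
Total word trigrams: 8 - 2 = 6

6


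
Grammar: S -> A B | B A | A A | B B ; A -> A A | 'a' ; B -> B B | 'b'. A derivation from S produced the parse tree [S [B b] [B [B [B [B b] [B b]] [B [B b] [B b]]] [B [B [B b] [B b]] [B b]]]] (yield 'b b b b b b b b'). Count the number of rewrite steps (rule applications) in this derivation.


Every bracketed nonterminal node [X ...] in the tree is produced by exactly one rule application.
Reading the tree off as a leftmost derivation:
  Step 1: S  =>  B B   (applied S -> B B)
  Step 2: B B  =>  b B   (applied B -> b)
  Step 3: b B  =>  b B B   (applied B -> B B)
  Step 4: b B B  =>  b B B B   (applied B -> B B)
  Step 5: b B B B  =>  b B B B B   (applied B -> B B)
  Step 6: b B B B B  =>  b b B B B   (applied B -> b)
  Step 7: b b B B B  =>  b b b B B   (applied B -> b)
  Step 8: b b b B B  =>  b b b B B B   (applied B -> B B)
  Step 9: b b b B B B  =>  b b b b B B   (applied B -> b)
  Step 10: b b b b B B  =>  b b b b b B   (applied B -> b)
  Step 11: b b b b b B  =>  b b b b b B B   (applied B -> B B)
  Step 12: b b b b b B B  =>  b b b b b B B B   (applied B -> B B)
  Step 13: b b b b b B B B  =>  b b b b b b B B   (applied B -> b)
  Step 14: b b b b b b B B  =>  b b b b b b b B   (applied B -> b)
  Step 15: b b b b b b b B  =>  b b b b b b b b   (applied B -> b)
Final yield: b b b b b b b b
Total rewrite steps: 15

15


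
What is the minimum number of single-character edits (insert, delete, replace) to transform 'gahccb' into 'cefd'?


Building DP table for s1='gahccb' (len 6) and s2='cefd' (len 4):
       c  e  f  d
    0  1  2  3  4
  g 1  1  2  3  4
  a 2  2  2  3  4
  h 3  3  3  3  4
  c 4  3  4  4  4
  c 5  4  4  5  5
  b 6  5  5  5  6
Edit distance = dp[6][4] = 6

6


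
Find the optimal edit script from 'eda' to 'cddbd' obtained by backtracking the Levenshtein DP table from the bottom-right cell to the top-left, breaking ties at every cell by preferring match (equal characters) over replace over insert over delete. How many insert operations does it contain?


Edit distance = 4. Backtracking from cell (3, 5) with preference match > replace > insert > delete,
then listing the resulting alignment 'eda' -> 'cddbd' left to right:
  Step 1: insert 'c' [insertion #1]
  Step 2: replace e->d
  Step 3: keep 'd'
  Step 4: insert 'b' [insertion #2]
  Step 5: replace a->d
Total insertions: 2

2


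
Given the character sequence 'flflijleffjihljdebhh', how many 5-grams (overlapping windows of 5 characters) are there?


String 'flflijleffjihljdebhh' has length L = 20.
Number of overlapping n-grams = L - n + 1
Substituting: 20 - 5 + 1 = 16

16


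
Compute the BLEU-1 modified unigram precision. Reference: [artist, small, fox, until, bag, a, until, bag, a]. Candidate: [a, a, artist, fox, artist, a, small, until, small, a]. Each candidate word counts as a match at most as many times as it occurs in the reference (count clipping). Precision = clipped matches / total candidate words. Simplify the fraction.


Reference word counts: {'a': 2, 'artist': 1, 'bag': 2, 'fox': 1, 'small': 1, 'until': 2}
Checking each candidate word (with clipping):
  'a' -> in reference (ref count 2, used 1/2) -> match (matches: 1)
  'a' -> in reference (ref count 2, used 2/2) -> match (matches: 2)
  'artist' -> in reference (ref count 1, used 1/1) -> match (matches: 3)
  'fox' -> in reference (ref count 1, used 1/1) -> match (matches: 4)
  'artist' -> ref count 1 already used up (1/1) -> clipped, no match (matches: 4)
  'a' -> ref count 2 already used up (2/2) -> clipped, no match (matches: 4)
  'small' -> in reference (ref count 1, used 1/1) -> match (matches: 5)
  'until' -> in reference (ref count 2, used 1/2) -> match (matches: 6)
  'small' -> ref count 1 already used up (1/1) -> clipped, no match (matches: 6)
  'a' -> ref count 2 already used up (2/2) -> clipped, no match (matches: 6)
Clipped matches: 6, Candidate length: 10
Precision = 6/10 = 3/5

3/5


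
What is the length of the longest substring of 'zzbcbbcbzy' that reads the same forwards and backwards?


Scanning 'zzbcbbcbzy' for palindromic substrings.
Substring at positions 1-8: 'zbcbbcbz'.
Check: reverse('zbcbbcbz') = 'zbcbbcbz' -> palindrome confirmed.
Neighbouring characters ('z' / 'y') break symmetry, so it cannot extend further.
No longer palindromic substring exists; longest length = 8

8


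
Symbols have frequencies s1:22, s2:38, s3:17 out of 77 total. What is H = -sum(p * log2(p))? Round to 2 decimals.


Computing entropy H = -sum(p_i * log2(p_i)):
  s1: p = 22/77 = 0.2857, -p*log2(p) = 0.5164
  s2: p = 38/77 = 0.4935, -p*log2(p) = 0.5028
  s3: p = 17/77 = 0.2208, -p*log2(p) = 0.4811
H = sum of terms = 1.5003
Rounded to 2 decimals: 1.50

1.50


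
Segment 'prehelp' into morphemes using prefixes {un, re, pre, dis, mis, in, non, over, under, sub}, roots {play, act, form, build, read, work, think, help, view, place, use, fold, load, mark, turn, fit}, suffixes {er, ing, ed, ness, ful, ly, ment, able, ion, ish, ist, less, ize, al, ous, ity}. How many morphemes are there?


Segmenting 'prehelp' against the inventory:
  'pre' -> prefix (morpheme 1)
  'help' -> root (morpheme 2)
Total morphemes: 2

2


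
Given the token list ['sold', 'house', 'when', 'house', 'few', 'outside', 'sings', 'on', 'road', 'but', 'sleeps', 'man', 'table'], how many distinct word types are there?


Listing all tokens and tracking unique types:
  Token 1: 'sold' -> NEW (unique so far: 1)
  Token 2: 'house' -> NEW (unique so far: 2)
  Token 3: 'when' -> NEW (unique so far: 3)
  Token 4: 'house' -> duplicate (unique so far: 3)
  Token 5: 'few' -> NEW (unique so far: 4)
  Token 6: 'outside' -> NEW (unique so far: 5)
  Token 7: 'sings' -> NEW (unique so far: 6)
  Token 8: 'on' -> NEW (unique so far: 7)
  Token 9: 'road' -> NEW (unique so far: 8)
  Token 10: 'but' -> NEW (unique so far: 9)
  Token 11: 'sleeps' -> NEW (unique so far: 10)
  Token 12: 'man' -> NEW (unique so far: 11)
  Token 13: 'table' -> NEW (unique so far: 12)
Unique types: ('but', 'few', 'house', 'man', 'on', 'outside', 'road', 'sings', 'sleeps', 'sold', 'table', 'when')
Vocabulary size: 12

12


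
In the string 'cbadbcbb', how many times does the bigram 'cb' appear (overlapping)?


Scanning 'cbadbcbb' for bigram 'cb':
  Position 0: 'cb' -> MATCH
  Position 1: 'ba' -> no
  Position 2: 'ad' -> no
  Position 3: 'db' -> no
  Position 4: 'bc' -> no
  Position 5: 'cb' -> MATCH
  Position 6: 'bb' -> no
Total matches: 2

2


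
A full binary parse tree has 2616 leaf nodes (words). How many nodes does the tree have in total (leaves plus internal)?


Leaf nodes (terminals): 2616
Internal nodes = n - 1 = 2616 - 1 = 2615
Total = leaves + internal = 2616 + 2615 = 5231

5231


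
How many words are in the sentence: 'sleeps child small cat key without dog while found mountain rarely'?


Counting words by splitting on spaces:
  Word 1: 'sleeps'
  Word 2: 'child'
  Word 3: 'small'
  Word 4: 'cat'
  Word 5: 'key'
  Word 6: 'without'
  Word 7: 'dog'
  Word 8: 'while'
  Word 9: 'found'
  Word 10: 'mountain'
  Word 11: 'rarely'
Total words: 11

11


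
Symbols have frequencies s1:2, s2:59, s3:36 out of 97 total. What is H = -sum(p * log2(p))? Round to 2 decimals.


Computing entropy H = -sum(p_i * log2(p_i)):
  s1: p = 2/97 = 0.0206, -p*log2(p) = 0.1155
  s2: p = 59/97 = 0.6082, -p*log2(p) = 0.4363
  s3: p = 36/97 = 0.3711, -p*log2(p) = 0.5307
H = sum of terms = 1.0825
Rounded to 2 decimals: 1.08

1.08


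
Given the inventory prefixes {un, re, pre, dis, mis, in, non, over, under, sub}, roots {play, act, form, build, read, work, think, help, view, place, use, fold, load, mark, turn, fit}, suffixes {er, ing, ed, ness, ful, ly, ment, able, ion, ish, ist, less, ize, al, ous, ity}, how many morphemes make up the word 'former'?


Segmenting 'former' against the inventory:
  'form' -> root (morpheme 1)
  'er' -> suffix (morpheme 2)
Total morphemes: 2

2


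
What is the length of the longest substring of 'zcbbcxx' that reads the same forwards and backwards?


Scanning 'zcbbcxx' for palindromic substrings.
Substring at positions 1-4: 'cbbc'.
Check: reverse('cbbc') = 'cbbc' -> palindrome confirmed.
Neighbouring characters ('z' / 'x') break symmetry, so it cannot extend further.
No longer palindromic substring exists; longest length = 4

4


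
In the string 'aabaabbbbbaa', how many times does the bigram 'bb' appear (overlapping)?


Scanning 'aabaabbbbbaa' for bigram 'bb':
  Position 0: 'aa' -> no
  Position 1: 'ab' -> no
  Position 2: 'ba' -> no
  Position 3: 'aa' -> no
  Position 4: 'ab' -> no
  Position 5: 'bb' -> MATCH
  Position 6: 'bb' -> MATCH
  Position 7: 'bb' -> MATCH
  Position 8: 'bb' -> MATCH
  Position 9: 'ba' -> no
  Position 10: 'aa' -> no
Total matches: 4

4


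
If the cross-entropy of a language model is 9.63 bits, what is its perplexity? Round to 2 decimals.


Perplexity formula: PP = 2^H
H = 9.63
PP = 2^9.63
Decompose: 2^9.63 = 2^9 * 2^0.63
2^9 = 512, 2^0.63 ~ 1.5475650
PP ~ 512 * 1.5475650 = 792.3532800
Rounded to 2 decimals: 792.35

792.35


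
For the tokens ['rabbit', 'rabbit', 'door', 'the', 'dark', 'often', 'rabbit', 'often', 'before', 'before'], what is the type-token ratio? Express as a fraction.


Tokens: 10
Unique types: ('before', 'dark', 'door', 'often', 'rabbit', 'the') = 6
TTR = 6/10
Simplify: divide both by 2 -> 3/5
TTR = 3/5

3/5


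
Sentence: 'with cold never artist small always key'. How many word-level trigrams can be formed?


Word trigrams from [7] words:
  Trigram 1: (with cold never)
  Trigram 2: (cold never artist)
  Trigram 3: (never artist small)
  Trigram 4: (artist small always)
  Trigram 5: (small always key)
Total word trigrams: 7 - 2 = 5

5


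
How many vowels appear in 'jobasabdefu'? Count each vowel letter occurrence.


Scanning each character of 'jobasabdefu':
  Position 1: 'j' -> consonant (running count: 0)
  Position 2: 'o' -> vowel (running count: 1)
  Position 3: 'b' -> consonant (running count: 1)
  Position 4: 'a' -> vowel (running count: 2)
  Position 5: 's' -> consonant (running count: 2)
  Position 6: 'a' -> vowel (running count: 3)
  Position 7: 'b' -> consonant (running count: 3)
  Position 8: 'd' -> consonant (running count: 3)
  Position 9: 'e' -> vowel (running count: 4)
  Position 10: 'f' -> consonant (running count: 4)
  Position 11: 'u' -> vowel (running count: 5)
Total vowels: 5

5


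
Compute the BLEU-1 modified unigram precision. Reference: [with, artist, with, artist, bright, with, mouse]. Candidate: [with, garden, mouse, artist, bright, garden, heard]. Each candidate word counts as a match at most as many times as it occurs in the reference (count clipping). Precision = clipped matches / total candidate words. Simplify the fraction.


Reference word counts: {'artist': 2, 'bright': 1, 'mouse': 1, 'with': 3}
Checking each candidate word (with clipping):
  'with' -> in reference (ref count 3, used 1/3) -> match (matches: 1)
  'garden' -> not in reference -> no match (matches: 1)
  'mouse' -> in reference (ref count 1, used 1/1) -> match (matches: 2)
  'artist' -> in reference (ref count 2, used 1/2) -> match (matches: 3)
  'bright' -> in reference (ref count 1, used 1/1) -> match (matches: 4)
  'garden' -> not in reference -> no match (matches: 4)
  'heard' -> not in reference -> no match (matches: 4)
Clipped matches: 4, Candidate length: 7
Precision = 4/7

4/7


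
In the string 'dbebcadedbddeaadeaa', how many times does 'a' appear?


Scanning 'dbebcadedbddeaadeaa' for 'a':
  Position 5: 'a' -> MATCH (count: 1)
  Position 13: 'a' -> MATCH (count: 2)
  Position 14: 'a' -> MATCH (count: 3)
  Position 17: 'a' -> MATCH (count: 4)
  Position 18: 'a' -> MATCH (count: 5)
Total occurrences of 'a': 5

5


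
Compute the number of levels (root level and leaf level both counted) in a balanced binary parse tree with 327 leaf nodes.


In a balanced binary tree with n leaves the deepest leaf is ceil(log2(n)) edges below the root,
so counting node levels inclusive of root and leaves gives ceil(log2(n)) + 1 levels.
log2(327) = 8.3531
ceil(8.3531) = 9
levels = 9 + 1 = 10

10


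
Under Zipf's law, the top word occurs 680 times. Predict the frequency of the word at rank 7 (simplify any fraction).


Zipf's law: freq(rank) = f1 / rank
f1 = 680, rank = 7
freq = 680 / 7
GCD(680, 7) = 1
Simplified: 680/7

680/7


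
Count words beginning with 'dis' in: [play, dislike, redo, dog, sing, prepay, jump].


Checking each word for prefix 'dis':
  'play' -> no (count: 0)
  'dislike' -> YES, starts with 'dis' (count: 1)
  'redo' -> no (count: 1)
  'dog' -> no (count: 1)
  'sing' -> no (count: 1)
  'prepay' -> no (count: 1)
  'jump' -> no (count: 1)
Total with prefix 'dis': 1

1


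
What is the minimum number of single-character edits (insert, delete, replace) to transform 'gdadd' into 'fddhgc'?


Building DP table for s1='gdadd' (len 5) and s2='fddhgc' (len 6):
       f  d  d  h  g  c
    0  1  2  3  4  5  6
  g 1  1  2  3  4  4  5
  d 2  2  1  2  3  4  5
  a 3  3  2  2  3  4  5
  d 4  4  3  2  3  4  5
  d 5  5  4  3  3  4  5
Edit distance = dp[5][6] = 5

5


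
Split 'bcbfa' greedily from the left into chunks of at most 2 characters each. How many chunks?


'bcbfa' has 5 characters.
Chunking with max size 2:
  Chunk 1: 'bc' (positions 0-1)
  Chunk 2: 'bf' (positions 2-3)
  Chunk 3: 'a' (positions 4-4)
Total chunks: ceil(5 / 2) = 3

3


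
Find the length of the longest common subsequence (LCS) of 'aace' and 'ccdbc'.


DP table for LCS of 'aace' and 'ccdbc':
       c  c  d  b  c
    0  0  0  0  0  0
  a 0  0  0  0  0  0
  a 0  0  0  0  0  0
  c 0  1  1  1  1  1
  e 0  1  1  1  1  1
LCS: 'c'
LCS length = 1

1


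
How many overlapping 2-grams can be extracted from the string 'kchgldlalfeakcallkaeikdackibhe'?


String 'kchgldlalfeakcallkaeikdackibhe' has length L = 30.
Number of overlapping n-grams = L - n + 1
Substituting: 30 - 2 + 1 = 29

29


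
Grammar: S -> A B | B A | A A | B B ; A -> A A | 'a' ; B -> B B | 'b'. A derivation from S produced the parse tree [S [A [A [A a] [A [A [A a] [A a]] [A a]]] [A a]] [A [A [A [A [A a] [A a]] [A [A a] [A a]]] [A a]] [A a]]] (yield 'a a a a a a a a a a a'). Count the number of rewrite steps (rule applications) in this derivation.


Every bracketed nonterminal node [X ...] in the tree is produced by exactly one rule application.
Reading the tree off as a leftmost derivation:
  Step 1: S  =>  A A   (applied S -> A A)
  Step 2: A A  =>  A A A   (applied A -> A A)
  Step 3: A A A  =>  A A A A   (applied A -> A A)
  Step 4: A A A A  =>  a A A A   (applied A -> a)
  Step 5: a A A A  =>  a A A A A   (applied A -> A A)
  Step 6: a A A A A  =>  a A A A A A   (applied A -> A A)
  Step 7: a A A A A A  =>  a a A A A A   (applied A -> a)
  Step 8: a a A A A A  =>  a a a A A A   (applied A -> a)
  Step 9: a a a A A A  =>  a a a a A A   (applied A -> a)
  Step 10: a a a a A A  =>  a a a a a A   (applied A -> a)
  Step 11: a a a a a A  =>  a a a a a A A   (applied A -> A A)
  Step 12: a a a a a A A  =>  a a a a a A A A   (applied A -> A A)
  Step 13: a a a a a A A A  =>  a a a a a A A A A   (applied A -> A A)
  Step 14: a a a a a A A A A  =>  a a a a a A A A A A   (applied A -> A A)
  Step 15: a a a a a A A A A A  =>  a a a a a a A A A A   (applied A -> a)
  Step 16: a a a a a a A A A A  =>  a a a a a a a A A A   (applied A -> a)
  Step 17: a a a a a a a A A A  =>  a a a a a a a A A A A   (applied A -> A A)
  Step 18: a a a a a a a A A A A  =>  a a a a a a a a A A A   (applied A -> a)
  Step 19: a a a a a a a a A A A  =>  a a a a a a a a a A A   (applied A -> a)
  Step 20: a a a a a a a a a A A  =>  a a a a a a a a a a A   (applied A -> a)
  Step 21: a a a a a a a a a a A  =>  a a a a a a a a a a a   (applied A -> a)
Final yield: a a a a a a a a a a a
Total rewrite steps: 21

21


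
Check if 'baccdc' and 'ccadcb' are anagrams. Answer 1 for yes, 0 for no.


Sort characters of 'baccdc': 'abcccd'
Sort characters of 'ccadcb': 'abcccd'
Sorted forms match -> they ARE anagrams
Result: 1

1


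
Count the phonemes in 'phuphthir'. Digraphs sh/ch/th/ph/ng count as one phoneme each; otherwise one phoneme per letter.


Parsing 'phuphthir' greedily, digraphs first:
  'ph' -> digraph (1 consonant phoneme) (phonemes so far: 1)
  'u' -> vowel phoneme (phonemes so far: 2)
  'ph' -> digraph (1 consonant phoneme) (phonemes so far: 3)
  'th' -> digraph (1 consonant phoneme) (phonemes so far: 4)
  'i' -> vowel phoneme (phonemes so far: 5)
  'r' -> consonant phoneme (phonemes so far: 6)
Total phonemes: 6

6


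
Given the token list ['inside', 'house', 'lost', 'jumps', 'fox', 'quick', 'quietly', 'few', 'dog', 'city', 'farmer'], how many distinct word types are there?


Listing all tokens and tracking unique types:
  Token 1: 'inside' -> NEW (unique so far: 1)
  Token 2: 'house' -> NEW (unique so far: 2)
  Token 3: 'lost' -> NEW (unique so far: 3)
  Token 4: 'jumps' -> NEW (unique so far: 4)
  Token 5: 'fox' -> NEW (unique so far: 5)
  Token 6: 'quick' -> NEW (unique so far: 6)
  Token 7: 'quietly' -> NEW (unique so far: 7)
  Token 8: 'few' -> NEW (unique so far: 8)
  Token 9: 'dog' -> NEW (unique so far: 9)
  Token 10: 'city' -> NEW (unique so far: 10)
  Token 11: 'farmer' -> NEW (unique so far: 11)
Unique types: ('city', 'dog', 'farmer', 'few', 'fox', 'house', 'inside', 'jumps', 'lost', 'quick', 'quietly')
Vocabulary size: 11

11


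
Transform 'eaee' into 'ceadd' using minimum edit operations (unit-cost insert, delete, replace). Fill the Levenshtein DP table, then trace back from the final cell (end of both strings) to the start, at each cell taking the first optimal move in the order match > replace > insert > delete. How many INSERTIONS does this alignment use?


Edit distance = 3. Backtracking from cell (4, 5) with preference match > replace > insert > delete,
then listing the resulting alignment 'eaee' -> 'ceadd' left to right:
  Step 1: insert 'c' [insertion #1]
  Step 2: keep 'e'
  Step 3: keep 'a'
  Step 4: replace e->d
  Step 5: replace e->d
Total insertions: 1

1


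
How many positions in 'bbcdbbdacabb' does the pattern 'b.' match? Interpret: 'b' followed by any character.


Pattern: b. means 'b' followed by any character.
Scanning 'bbcdbbdacabb' position-by-position:
  Pos 0: window 'bb' -> MATCH
  Pos 1: window 'bc' -> MATCH
  Pos 2: window 'cd' -> no
  Pos 3: window 'db' -> no
  Pos 4: window 'bb' -> MATCH
  Pos 5: window 'bd' -> MATCH
  Pos 6: window 'da' -> no
  Pos 7: window 'ac' -> no
  Pos 8: window 'ca' -> no
  Pos 9: window 'ab' -> no
  Pos 10: window 'bb' -> MATCH
  Pos 11: window 'b' -> no
Total matches: 5

5


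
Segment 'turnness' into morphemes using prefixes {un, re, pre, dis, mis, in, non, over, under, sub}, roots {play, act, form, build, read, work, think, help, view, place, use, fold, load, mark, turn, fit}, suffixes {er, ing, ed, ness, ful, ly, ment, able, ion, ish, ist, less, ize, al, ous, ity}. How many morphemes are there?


Segmenting 'turnness' against the inventory:
  'turn' -> root (morpheme 1)
  'ness' -> suffix (morpheme 2)
Total morphemes: 2

2


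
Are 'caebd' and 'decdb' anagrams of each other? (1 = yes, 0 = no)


Sort characters of 'caebd': 'abcde'
Sort characters of 'decdb': 'bcdde'
Sorted forms differ -> they are NOT anagrams
Result: 0

0


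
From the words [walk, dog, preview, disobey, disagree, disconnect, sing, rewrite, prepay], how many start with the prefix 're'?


Checking each word for prefix 're':
  'walk' -> no (count: 0)
  'dog' -> no (count: 0)
  'preview' -> no (count: 0)
  'disobey' -> no (count: 0)
  'disagree' -> no (count: 0)
  'disconnect' -> no (count: 0)
  'sing' -> no (count: 0)
  'rewrite' -> YES, starts with 're' (count: 1)
  'prepay' -> no (count: 1)
Total with prefix 're': 1

1
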